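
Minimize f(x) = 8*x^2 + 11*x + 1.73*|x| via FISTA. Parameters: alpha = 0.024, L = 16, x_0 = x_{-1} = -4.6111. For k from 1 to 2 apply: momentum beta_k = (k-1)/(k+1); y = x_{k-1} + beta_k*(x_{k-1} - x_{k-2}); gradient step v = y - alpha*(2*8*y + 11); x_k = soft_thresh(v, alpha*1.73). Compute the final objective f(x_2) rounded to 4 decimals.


FISTA on f(x) = 8*x^2 + 11*x + 1.73*|x|
L = 16, alpha = 0.024
Iteration 1: beta = 0.0, y = -4.6111 + 0.0*(-4.6111 + 4.6111) = -4.6111
  grad(y) = -62.7776, v = y - alpha*grad = -3.1044
  prox(v) = soft_thresh(-3.1044, 0.0415) = -3.0629
Iteration 2: beta = 0.3333, y = -3.0629 + 0.3333*(-3.0629 + 4.6111) = -2.5469
  grad(y) = -29.7497, v = y - alpha*grad = -1.8329
  prox(v) = soft_thresh(-1.8329, 0.0415) = -1.7913
f(x_2) = 8*(-1.7913)^2 + 11*(-1.7913) + 1.73*|-1.7913| = 9.0655


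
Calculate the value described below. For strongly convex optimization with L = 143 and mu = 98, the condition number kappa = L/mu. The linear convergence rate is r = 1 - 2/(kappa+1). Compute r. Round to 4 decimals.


Step 1: Compute the condition number.
kappa = L/mu = 143/98 = 1.4592
Step 2: Compute the convergence rate.
r = 1 - 2/(kappa + 1) = 1 - 2*mu/(L + mu) = (L - mu)/(L + mu) = 45/241 = 0.1867


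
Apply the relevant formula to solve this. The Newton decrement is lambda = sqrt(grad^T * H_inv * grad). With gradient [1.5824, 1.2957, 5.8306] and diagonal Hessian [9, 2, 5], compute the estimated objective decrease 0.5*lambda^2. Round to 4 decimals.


Step 1: H is diagonal, so H^(-1) * g = [0.1758, 0.6479, 1.1661].
Step 2: g^T H^(-1) g = sum_i g_i^2 / H_ii
  = (1.5824)^2/9 + (1.2957)^2/2 + (5.8306)^2/5
  = 0.2782 + 0.8394 + 6.7992 = 7.9168
Step 3: Objective decrease = 0.5 * g^T H^(-1) g = 3.9584


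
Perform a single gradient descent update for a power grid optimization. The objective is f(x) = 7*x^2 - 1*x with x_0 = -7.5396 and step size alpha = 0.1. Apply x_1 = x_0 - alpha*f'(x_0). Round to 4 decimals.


We compute the gradient at x_0 and apply the update.
f'(x) = 14*x - 1
f'(-7.5396) = 14*-7.5396 - 1 = -106.5544
x_1 = -7.5396 - 0.1*-106.5544 = 3.1158


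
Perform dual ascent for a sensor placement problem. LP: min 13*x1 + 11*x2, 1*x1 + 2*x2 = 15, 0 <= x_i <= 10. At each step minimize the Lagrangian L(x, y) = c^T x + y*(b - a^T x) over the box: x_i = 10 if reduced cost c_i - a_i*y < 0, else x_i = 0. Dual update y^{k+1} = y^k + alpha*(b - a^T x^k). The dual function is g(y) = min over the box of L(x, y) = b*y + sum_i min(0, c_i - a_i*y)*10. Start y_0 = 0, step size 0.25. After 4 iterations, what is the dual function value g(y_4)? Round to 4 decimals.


Dual ascent for LP: min 13*x1 + 11*x2, 1*x1 + 2*x2 = 15, 0 <= x_i <= 10
Step 1: y^k = 0.0, reduced costs: (13.0, 11.0)
  x^k = (0.0, 0.0), subgradient = b - a^T x = 15.0
  y^{k+1} = 0.0 + 0.25*15.0 = 3.75
Step 2: y^k = 3.75, reduced costs: (9.25, 3.5)
  x^k = (0.0, 0.0), subgradient = b - a^T x = 15.0
  y^{k+1} = 3.75 + 0.25*15.0 = 7.5
Step 3: y^k = 7.5, reduced costs: (5.5, -4.0)
  x^k = (0.0, 10.0), subgradient = b - a^T x = -5.0
  y^{k+1} = 7.5 + 0.25*-5.0 = 6.25
Step 4: y^k = 6.25, reduced costs: (6.75, -1.5)
  x^k = (0.0, 10.0), subgradient = b - a^T x = -5.0
  y^{k+1} = 6.25 + 0.25*-5.0 = 5.0
Dual objective at y_4 = 5.0: reduced costs (8.0, 1.0), box minimizer x = (0.0, 0.0)
g(y_4) = b*y + (c1 - a1*y)*x1 + (c2 - a2*y)*x2 = 15*5.0 + 8.0*0.0 + 1.0*0.0 = 75.0 + 0.0 + 0.0 = 75.0


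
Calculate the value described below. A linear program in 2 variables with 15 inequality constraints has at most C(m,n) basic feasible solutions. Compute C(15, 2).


Each vertex corresponds to some choice of n active constraints out of m, so the number of vertices is at most C(m, n) = m! / (n!(m-n)!).
m = 15, n = 2
Numerator: 15 * 14
Denominator: 2! = 2
C(15, 2) = 105


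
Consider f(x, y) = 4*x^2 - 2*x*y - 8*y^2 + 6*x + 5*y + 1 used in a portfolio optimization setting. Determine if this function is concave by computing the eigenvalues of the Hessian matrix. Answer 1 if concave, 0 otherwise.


The Hessian of f(x,y) = 4*x^2 - 2*x*y - 8*y^2 + 6*x + 5*y + 1 is:
H = [[8, -2], [-2, -16]]
Trace = 8 - 16 = -8
Determinant = 8*-16 - (-2)^2 = -132
Discriminant = (-8)^2 - 4*-132 = 592.0
Eigenvalues: lambda_1 = -16.1655, lambda_2 = 8.1655
The function is not concave.

0


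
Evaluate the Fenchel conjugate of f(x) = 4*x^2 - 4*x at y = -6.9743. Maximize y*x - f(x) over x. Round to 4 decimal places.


f*(y) = sup_x {y*x - a*x^2 - b*x} = sup_x {(y-b)*x - a*x^2}
FOC: (y - b) - 2a*x = 0 => x* = (y - b)/(2a)
x* = (-6.9743 + 4)/(2*4) = -0.3718
f*(-6.9743) = (y-b)^2/(4a) = (-6.9743 + 4)^2/(4*4)
= 8.8465/16 = 0.5529


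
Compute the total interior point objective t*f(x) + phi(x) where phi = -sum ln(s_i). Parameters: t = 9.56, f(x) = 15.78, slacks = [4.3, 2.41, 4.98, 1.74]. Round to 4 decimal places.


Step 1: Compute log-barrier.
ln values: [1.4586, 0.8796, 1.6054, 0.5539]
phi = -(1.4586 + 0.8796 + 1.6054 + 0.5539) = -4.4976
Step 2: Compute augmented objective.
t*f(x) = 9.56*15.78 = 150.8568
Total = 150.8568 - 4.4976 = 146.3592


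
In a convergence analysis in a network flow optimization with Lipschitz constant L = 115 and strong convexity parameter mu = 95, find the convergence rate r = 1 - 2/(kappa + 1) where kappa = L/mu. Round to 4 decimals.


Step 1: Compute the condition number.
kappa = L/mu = 115/95 = 1.2105
Step 2: Compute the convergence rate.
r = 1 - 2/(kappa + 1) = 1 - 2*mu/(L + mu) = (L - mu)/(L + mu) = 20/210 = 0.0952


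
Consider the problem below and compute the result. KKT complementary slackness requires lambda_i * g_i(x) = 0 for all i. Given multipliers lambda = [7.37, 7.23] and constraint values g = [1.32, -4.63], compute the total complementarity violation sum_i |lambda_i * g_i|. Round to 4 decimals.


KKT complementary slackness check:
lambda_1 * g_1 = 7.37 * 1.32 = 9.7284
lambda_2 * g_2 = 7.23 * -4.63 = -33.4749
Total violation = 9.7284 + 33.4749 = 43.2033


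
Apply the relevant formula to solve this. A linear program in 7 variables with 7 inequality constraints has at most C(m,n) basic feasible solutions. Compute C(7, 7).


Each vertex corresponds to some choice of n active constraints out of m, so the number of vertices is at most C(m, n) = m! / (n!(m-n)!).
m = 7, n = 7
Numerator: 7 * 6 * 5 * 4 * 3 * 2 * 1
Denominator: 7! = 5040
C(7, 7) = 1


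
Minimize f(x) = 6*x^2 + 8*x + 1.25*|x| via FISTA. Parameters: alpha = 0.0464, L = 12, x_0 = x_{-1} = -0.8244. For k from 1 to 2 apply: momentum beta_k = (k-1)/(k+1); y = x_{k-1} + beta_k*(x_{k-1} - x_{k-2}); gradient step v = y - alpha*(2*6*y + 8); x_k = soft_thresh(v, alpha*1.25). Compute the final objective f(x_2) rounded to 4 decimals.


FISTA on f(x) = 6*x^2 + 8*x + 1.25*|x|
L = 12, alpha = 0.0464
Iteration 1: beta = 0.0, y = -0.8244 + 0.0*(-0.8244 + 0.8244) = -0.8244
  grad(y) = -1.8928, v = y - alpha*grad = -0.7366
  prox(v) = soft_thresh(-0.7366, 0.058) = -0.6786
Iteration 2: beta = 0.3333, y = -0.6786 + 0.3333*(-0.6786 + 0.8244) = -0.63
  grad(y) = 0.4404, v = y - alpha*grad = -0.6504
  prox(v) = soft_thresh(-0.6504, 0.058) = -0.5924
f(x_2) = 6*(-0.5924)^2 + 8*(-0.5924) + 1.25*|-0.5924| = -1.8931


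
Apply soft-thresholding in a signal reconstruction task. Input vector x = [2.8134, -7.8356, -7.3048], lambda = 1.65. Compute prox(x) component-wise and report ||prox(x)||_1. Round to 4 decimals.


Soft-thresholding with lambda = 1.65:
prox(2.8134) = sign(2.8134)*max(|2.8134| - 1.65, 0) = 1.1634
prox(-7.8356) = sign(-7.8356)*max(|-7.8356| - 1.65, 0) = -6.1856
prox(-7.3048) = sign(-7.3048)*max(|-7.3048| - 1.65, 0) = -5.6548
prox(x) = [1.1634, -6.1856, -5.6548]
||prox(x)||_1 = 1.1634 + 6.1856 + 5.6548 = 13.0038


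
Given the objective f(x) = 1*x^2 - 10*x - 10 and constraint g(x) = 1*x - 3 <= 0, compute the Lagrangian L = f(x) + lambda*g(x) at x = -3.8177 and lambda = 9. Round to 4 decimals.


Step 1: Evaluate f(x).
f(-3.8177) = 1*(-3.8177)^2 - 10*(-3.8177) - 10 = 42.7518
Step 2: Evaluate g(x).
g(-3.8177) = 1*-3.8177 - 3 = -6.8177
Step 3: Compute Lagrangian.
L = 42.7518 + 9*-6.8177 = -18.6075


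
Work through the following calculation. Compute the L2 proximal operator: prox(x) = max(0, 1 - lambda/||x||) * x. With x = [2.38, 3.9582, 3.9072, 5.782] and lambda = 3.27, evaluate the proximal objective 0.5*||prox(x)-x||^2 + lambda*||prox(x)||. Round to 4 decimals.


Step 1: Compute ||x||.
||x|| = 8.3684
Step 2: Compute scaling factor.
scale = max(0, 1 - 3.27/8.3684) = 0.6092
Step 3: prox(x) = [1.45, 2.4115, 2.3804, 3.5226]
||prox(x)|| = 5.0984
Step 4: Proximal objective.
0.5*||prox-x||^2 = 5.3465
lambda*||prox|| = 16.6718
Total = 22.0181


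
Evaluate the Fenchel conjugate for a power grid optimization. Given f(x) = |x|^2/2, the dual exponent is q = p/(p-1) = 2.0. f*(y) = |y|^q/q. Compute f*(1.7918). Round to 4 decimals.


The conjugate exponent q satisfies 1/p + 1/q = 1.
p = 2, so q = 2/(2 - 1) = 2.0
|y|^q = 1.7918^2.0 = 3.2105
f*(1.7918) = 3.2105 / 2.0 = 1.6053


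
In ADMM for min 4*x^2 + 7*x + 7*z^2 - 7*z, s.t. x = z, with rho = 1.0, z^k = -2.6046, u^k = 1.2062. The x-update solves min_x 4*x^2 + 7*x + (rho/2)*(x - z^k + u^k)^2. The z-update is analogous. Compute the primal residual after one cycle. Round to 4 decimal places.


ADMM iteration with rho = 1.0, z^k = -2.6046, u^k = 1.2062
Step 1: x-update.
Minimize 4*x^2 + 7*x + (1.0/2)*(x + 2.6046 + 1.2062)^2
FOC: (2*4 + 1.0)*x = -7 + 1.0*(-2.6046 - 1.2062)
x^{k+1} = -1.2012
Step 2: z-update.
Minimize 7*z^2 - 7*z + (1.0/2)*(-1.2012 - z + 1.2062)^2
FOC: (2*7 + 1.0)*z = 7 + 1.0*(-1.2012 + 1.2062)
z^{k+1} = 0.467
Step 3: u-update.
u^{k+1} = 1.2062 - 1.2012 - 0.467 = -0.462
Step 4: Primal residual = |-1.2012 - 0.467| = 1.6682


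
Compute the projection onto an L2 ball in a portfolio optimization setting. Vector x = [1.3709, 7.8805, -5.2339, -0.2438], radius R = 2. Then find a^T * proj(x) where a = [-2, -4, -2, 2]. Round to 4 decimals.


Step 1: Compute ||x|| (intermediates to 6 decimals).
||x|| = sqrt(1.3709^2 + 7.8805^2 + (-5.2339)^2 + (-0.2438)^2) = 9.562154
Step 2: Project.
Since ||x|| > R, scale = R/||x|| = 2/9.562154 = 0.209158, proj(x) = scale * x
proj(x) = [0.286735, 1.64827, -1.094712, -0.050993]
Step 3: Dot product.
a^T * proj(x) = -2*0.286735 - 4*1.64827 - 2*(-1.094712) + 2*(-0.050993) = -5.0791


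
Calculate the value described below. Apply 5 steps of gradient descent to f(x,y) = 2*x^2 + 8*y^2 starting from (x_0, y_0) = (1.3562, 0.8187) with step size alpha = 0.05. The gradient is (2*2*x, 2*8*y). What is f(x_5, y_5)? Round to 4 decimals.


Gradient descent on f(x,y) = 2*x^2 + 8*y^2.
Starting point: (1.3562, 0.8187), alpha = 0.05
Step 1: grad_x = 2*2*1.3562 = 5.4248, grad_y = 2*8*0.8187 = 13.0992
  x_1 = 1.3562 - 0.05*5.4248 = 1.085
  y_1 = 0.8187 - 0.05*13.0992 = 0.1637
Step 2: grad_x = 2*2*1.085 = 4.3398, grad_y = 2*8*0.1637 = 2.6198
  x_2 = 1.085 - 0.05*4.3398 = 0.868
  y_2 = 0.1637 - 0.05*2.6198 = 0.0327
Step 3: grad_x = 2*2*0.868 = 3.4719, grad_y = 2*8*0.0327 = 0.524
  x_3 = 0.868 - 0.05*3.4719 = 0.6944
  y_3 = 0.0327 - 0.05*0.524 = 0.0065
Step 4: grad_x = 2*2*0.6944 = 2.7775, grad_y = 2*8*0.0065 = 0.1048
  x_4 = 0.6944 - 0.05*2.7775 = 0.5555
  y_4 = 0.0065 - 0.05*0.1048 = 0.0013
Step 5: grad_x = 2*2*0.5555 = 2.222, grad_y = 2*8*0.0013 = 0.021
  x_5 = 0.5555 - 0.05*2.222 = 0.4444
  y_5 = 0.0013 - 0.05*0.021 = 0.0003
f(0.4444, 0.0003) = 2*0.4444^2 + 8*0.0003^2 = 0.395


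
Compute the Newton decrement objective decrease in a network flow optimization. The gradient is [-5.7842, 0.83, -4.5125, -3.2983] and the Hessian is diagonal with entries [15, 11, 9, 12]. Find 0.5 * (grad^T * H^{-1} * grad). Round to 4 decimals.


Step 1: H is diagonal, so H^(-1) * g = [-0.3856, 0.0755, -0.5014, -0.2749].
Step 2: g^T H^(-1) g = sum_i g_i^2 / H_ii
  = (-5.7842)^2/15 + (0.83)^2/11 + (-4.5125)^2/9 + (-3.2983)^2/12
  = 2.2305 + 0.0626 + 2.2625 + 0.9066 = 5.4622
Step 3: Objective decrease = 0.5 * g^T H^(-1) g = 2.7311


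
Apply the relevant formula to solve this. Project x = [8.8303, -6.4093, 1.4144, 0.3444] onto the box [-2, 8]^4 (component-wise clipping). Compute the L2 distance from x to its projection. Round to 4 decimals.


Project each component onto [-2, 8].
clip(8.8303) = 8.0, clip(-6.4093) = -2.0, clip(1.4144) = 1.4144, clip(0.3444) = 0.3444
Projection = [8.0, -2.0, 1.4144, 0.3444]
Squared diffs: [0.6894, 19.4419, 0.0, 0.0]
Distance = sqrt(20.1313) = 4.4868


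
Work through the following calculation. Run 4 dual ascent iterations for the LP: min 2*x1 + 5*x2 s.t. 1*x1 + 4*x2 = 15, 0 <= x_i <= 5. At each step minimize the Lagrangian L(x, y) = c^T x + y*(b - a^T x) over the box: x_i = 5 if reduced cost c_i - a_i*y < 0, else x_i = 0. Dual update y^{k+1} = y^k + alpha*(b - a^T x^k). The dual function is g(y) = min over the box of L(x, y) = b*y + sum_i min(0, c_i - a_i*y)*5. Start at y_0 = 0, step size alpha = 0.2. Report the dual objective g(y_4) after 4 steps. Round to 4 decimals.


Dual ascent for LP: min 2*x1 + 5*x2, 1*x1 + 4*x2 = 15, 0 <= x_i <= 5
Step 1: y^k = 0.0, reduced costs: (2.0, 5.0)
  x^k = (0.0, 0.0), subgradient = b - a^T x = 15.0
  y^{k+1} = 0.0 + 0.2*15.0 = 3.0
Step 2: y^k = 3.0, reduced costs: (-1.0, -7.0)
  x^k = (5.0, 5.0), subgradient = b - a^T x = -10.0
  y^{k+1} = 3.0 + 0.2*-10.0 = 1.0
Step 3: y^k = 1.0, reduced costs: (1.0, 1.0)
  x^k = (0.0, 0.0), subgradient = b - a^T x = 15.0
  y^{k+1} = 1.0 + 0.2*15.0 = 4.0
Step 4: y^k = 4.0, reduced costs: (-2.0, -11.0)
  x^k = (5.0, 5.0), subgradient = b - a^T x = -10.0
  y^{k+1} = 4.0 + 0.2*-10.0 = 2.0
Dual objective at y_4 = 2.0: reduced costs (0.0, -3.0), box minimizer x = (0.0, 5.0)
g(y_4) = b*y + (c1 - a1*y)*x1 + (c2 - a2*y)*x2 = 15*2.0 + 0.0*0.0 + (-3.0)*5.0 = 30.0 + 0.0 - 15.0 = 15.0


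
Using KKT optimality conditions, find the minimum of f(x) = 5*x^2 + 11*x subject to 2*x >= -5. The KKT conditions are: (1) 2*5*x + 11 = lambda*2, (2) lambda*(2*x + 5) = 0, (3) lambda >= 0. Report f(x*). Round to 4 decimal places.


Step 1: Try lambda = 0 (constraint inactive).
Stationarity: 2*5*x + 11 = 0
x* = -11/(2*5) = -1.1
Check constraint: 2*-1.1 = -2.2 >= -5 -- satisfied.
Step 2: Compute optimal value.
f(x*) = 5*(-1.1)^2 + 11*(-1.1) = -6.05


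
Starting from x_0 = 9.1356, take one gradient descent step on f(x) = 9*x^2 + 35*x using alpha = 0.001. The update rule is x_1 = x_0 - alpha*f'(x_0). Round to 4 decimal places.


We compute the gradient at x_0 and apply the update.
f'(x) = 18*x + 35
f'(9.1356) = 18*9.1356 + 35 = 199.4408
x_1 = 9.1356 - 0.001*199.4408 = 8.9362


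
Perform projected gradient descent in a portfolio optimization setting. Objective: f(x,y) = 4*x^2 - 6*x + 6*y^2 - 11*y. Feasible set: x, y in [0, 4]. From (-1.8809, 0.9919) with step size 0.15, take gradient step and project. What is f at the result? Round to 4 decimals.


Step 1: Compute gradient at (-1.8809, 0.9919).
grad_x = 2*4*-1.8809 - 6 = -21.0472
grad_y = 2*6*0.9919 - 11 = 0.9028
Step 2: Gradient step.
x_raw = -1.8809 - 0.15*-21.0472 = 1.2762
y_raw = 0.9919 - 0.15*0.9028 = 0.8565
Step 3: Project onto [0, 4].
x_proj = clip(1.2762) = 1.2762
y_proj = clip(0.8565) = 0.8565
Step 4: Evaluate f.
f(1.2762, 0.8565) = -6.1625


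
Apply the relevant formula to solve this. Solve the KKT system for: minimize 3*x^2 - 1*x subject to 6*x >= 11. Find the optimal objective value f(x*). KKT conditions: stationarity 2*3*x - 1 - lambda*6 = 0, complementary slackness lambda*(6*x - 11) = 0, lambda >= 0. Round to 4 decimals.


Step 1: Try lambda = 0 (constraint inactive).
x_unc = 1/(2*3) = 0.1667
Check: 6*0.1667 = 1.0002 < 11 -- violated!
Step 2: Constraint must be active: 6*x = 11
x* = 11/6 = 1.8333 (rounded; the exact value 11/6 is used below)
lambda = (2*3*(11/6) - 1)/6 = 1.6667
Step 3: Compute optimal value.
f(x*) = 3*(11/6)^2 - 1*(11/6) = 8.25


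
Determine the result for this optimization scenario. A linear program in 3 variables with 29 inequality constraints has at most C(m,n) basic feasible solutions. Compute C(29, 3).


Each vertex corresponds to some choice of n active constraints out of m, so the number of vertices is at most C(m, n) = m! / (n!(m-n)!).
m = 29, n = 3
Numerator: 29 * 28 * 27
Denominator: 3! = 6
C(29, 3) = 3654


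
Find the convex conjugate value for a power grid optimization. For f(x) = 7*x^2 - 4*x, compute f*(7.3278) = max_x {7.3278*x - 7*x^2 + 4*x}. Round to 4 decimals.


f*(y) = sup_x {y*x - a*x^2 - b*x} = sup_x {(y-b)*x - a*x^2}
FOC: (y - b) - 2a*x = 0 => x* = (y - b)/(2a)
x* = (7.3278 + 4)/(2*7) = 0.8091
f*(7.3278) = (y-b)^2/(4a) = (7.3278 + 4)^2/(4*7)
= 128.3191/28 = 4.5828


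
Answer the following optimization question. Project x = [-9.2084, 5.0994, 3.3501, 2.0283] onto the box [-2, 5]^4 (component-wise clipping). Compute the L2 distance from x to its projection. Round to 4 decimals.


Project each component onto [-2, 5].
clip(-9.2084) = -2.0, clip(5.0994) = 5.0, clip(3.3501) = 3.3501, clip(2.0283) = 2.0283
Projection = [-2.0, 5.0, 3.3501, 2.0283]
Squared diffs: [51.961, 0.0099, 0.0, 0.0]
Distance = sqrt(51.9709) = 7.2091


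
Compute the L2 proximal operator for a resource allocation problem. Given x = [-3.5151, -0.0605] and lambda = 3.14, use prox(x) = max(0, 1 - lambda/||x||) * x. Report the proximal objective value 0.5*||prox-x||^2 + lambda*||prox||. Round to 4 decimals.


Step 1: Compute ||x||.
||x|| = 3.5156
Step 2: Compute scaling factor.
scale = max(0, 1 - 3.14/3.5156) = 0.1068
Step 3: prox(x) = [-0.3756, -0.0065]
||prox(x)|| = 0.3756
Step 4: Proximal objective.
0.5*||prox-x||^2 = 4.9298
lambda*||prox|| = 1.1794
Total = 6.1092


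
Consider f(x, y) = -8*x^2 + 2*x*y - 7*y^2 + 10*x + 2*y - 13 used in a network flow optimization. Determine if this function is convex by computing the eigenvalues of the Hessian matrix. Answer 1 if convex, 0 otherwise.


The Hessian of f(x,y) = -8*x^2 + 2*x*y - 7*y^2 + 10*x + 2*y - 13 is:
H = [[-16, 2], [2, -14]]
Trace = -16 - 14 = -30
Determinant = -16*-14 - (2)^2 = 220
Discriminant = (-30)^2 - 4*220 = 20.0
Eigenvalues: lambda_1 = -17.2361, lambda_2 = -12.7639
The function is not convex.

0


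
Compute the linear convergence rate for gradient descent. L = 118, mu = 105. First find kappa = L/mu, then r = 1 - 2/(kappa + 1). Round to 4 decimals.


Step 1: Compute the condition number.
kappa = L/mu = 118/105 = 1.1238
Step 2: Compute the convergence rate.
r = 1 - 2/(kappa + 1) = 1 - 2*mu/(L + mu) = (L - mu)/(L + mu) = 13/223 = 0.0583


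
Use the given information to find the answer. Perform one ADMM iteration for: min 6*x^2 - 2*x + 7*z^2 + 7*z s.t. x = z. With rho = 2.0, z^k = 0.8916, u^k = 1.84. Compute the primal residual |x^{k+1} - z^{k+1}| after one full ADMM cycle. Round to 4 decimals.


ADMM iteration with rho = 2.0, z^k = 0.8916, u^k = 1.84
Step 1: x-update.
Minimize 6*x^2 - 2*x + (2.0/2)*(x - 0.8916 + 1.84)^2
FOC: (2*6 + 2.0)*x = 2 + 2.0*(0.8916 - 1.84)
x^{k+1} = 0.0074
Step 2: z-update.
Minimize 7*z^2 + 7*z + (2.0/2)*(0.0074 - z + 1.84)^2
FOC: (2*7 + 2.0)*z = -7 + 2.0*(0.0074 + 1.84)
z^{k+1} = -0.2066
Step 3: u-update.
u^{k+1} = 1.84 + 0.0074 + 0.2066 = 2.054
Step 4: Primal residual = |0.0074 + 0.2066| = 0.214


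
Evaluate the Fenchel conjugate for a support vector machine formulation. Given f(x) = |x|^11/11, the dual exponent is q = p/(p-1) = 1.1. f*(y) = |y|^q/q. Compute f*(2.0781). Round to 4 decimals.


The conjugate exponent q satisfies 1/p + 1/q = 1.
p = 11, so q = 11/(11 - 1) = 1.1
|y|^q = 2.0781^1.1 = 2.2358
f*(2.0781) = 2.2358 / 1.1 = 2.0325


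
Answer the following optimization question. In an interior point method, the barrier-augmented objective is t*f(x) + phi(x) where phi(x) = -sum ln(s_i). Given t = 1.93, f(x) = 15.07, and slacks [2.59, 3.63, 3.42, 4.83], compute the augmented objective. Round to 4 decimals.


Step 1: Compute log-barrier.
ln values: [0.9517, 1.2892, 1.2296, 1.5748]
phi = -(0.9517 + 1.2892 + 1.2296 + 1.5748) = -5.0454
Step 2: Compute augmented objective.
t*f(x) = 1.93*15.07 = 29.0851
Total = 29.0851 - 5.0454 = 24.0397


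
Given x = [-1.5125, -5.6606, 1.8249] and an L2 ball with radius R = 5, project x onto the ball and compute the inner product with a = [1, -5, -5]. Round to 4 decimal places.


Step 1: Compute ||x|| (intermediates to 6 decimals).
||x|| = sqrt((-1.5125)^2 + (-5.6606)^2 + 1.8249^2) = 6.1368
Step 2: Project.
Since ||x|| > R, scale = R/||x|| = 5/6.1368 = 0.814757, proj(x) = scale * x
proj(x) = [-1.23232, -4.612013, 1.48685]
Step 3: Dot product.
a^T * proj(x) = 1*(-1.23232) - 5*(-4.612013) - 5*1.48685 = 14.3935


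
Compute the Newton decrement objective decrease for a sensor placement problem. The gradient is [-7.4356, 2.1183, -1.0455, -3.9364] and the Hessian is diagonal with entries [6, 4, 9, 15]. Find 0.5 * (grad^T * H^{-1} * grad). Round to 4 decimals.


Step 1: H is diagonal, so H^(-1) * g = [-1.2393, 0.5296, -0.1162, -0.2624].
Step 2: g^T H^(-1) g = sum_i g_i^2 / H_ii
  = (-7.4356)^2/6 + (2.1183)^2/4 + (-1.0455)^2/9 + (-3.9364)^2/15
  = 9.2147 + 1.1218 + 0.1215 + 1.033 = 11.491
Step 3: Objective decrease = 0.5 * g^T H^(-1) g = 5.7455


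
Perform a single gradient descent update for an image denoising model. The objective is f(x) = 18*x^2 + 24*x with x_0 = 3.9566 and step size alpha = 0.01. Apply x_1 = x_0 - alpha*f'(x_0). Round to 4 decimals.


We compute the gradient at x_0 and apply the update.
f'(x) = 36*x + 24
f'(3.9566) = 36*3.9566 + 24 = 166.4376
x_1 = 3.9566 - 0.01*166.4376 = 2.2922


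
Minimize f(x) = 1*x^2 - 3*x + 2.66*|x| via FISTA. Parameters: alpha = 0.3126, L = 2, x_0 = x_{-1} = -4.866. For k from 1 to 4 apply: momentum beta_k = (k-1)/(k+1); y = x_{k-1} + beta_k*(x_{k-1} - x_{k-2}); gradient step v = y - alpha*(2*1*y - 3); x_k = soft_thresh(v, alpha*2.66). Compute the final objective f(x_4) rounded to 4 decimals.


FISTA on f(x) = 1*x^2 - 3*x + 2.66*|x|
L = 2, alpha = 0.3126
Iteration 1: beta = 0.0, y = -4.866 + 0.0*(-4.866 + 4.866) = -4.866
  grad(y) = -12.732, v = y - alpha*grad = -0.886
  prox(v) = soft_thresh(-0.886, 0.8315) = -0.0545
Iteration 2: beta = 0.3333, y = -0.0545 + 0.3333*(-0.0545 + 4.866) = 1.5494
  grad(y) = 0.0988, v = y - alpha*grad = 1.5185
  prox(v) = soft_thresh(1.5185, 0.8315) = 0.687
Iteration 3: beta = 0.5, y = 0.687 + 0.5*(0.687 + 0.0545) = 1.0577
  grad(y) = -0.8846, v = y - alpha*grad = 1.3342
  prox(v) = soft_thresh(1.3342, 0.8315) = 0.5027
Iteration 4: beta = 0.6, y = 0.5027 + 0.6*(0.5027 - 0.687) = 0.3922
  grad(y) = -2.2157, v = y - alpha*grad = 1.0848
  prox(v) = soft_thresh(1.0848, 0.8315) = 0.2533
f(x_4) = 1*0.2533^2 - 3*0.2533 + 2.66*|0.2533| = -0.022


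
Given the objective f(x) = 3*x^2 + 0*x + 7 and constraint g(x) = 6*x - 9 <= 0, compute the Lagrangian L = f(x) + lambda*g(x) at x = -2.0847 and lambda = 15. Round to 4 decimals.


Step 1: Evaluate f(x).
f(-2.0847) = 3*(-2.0847)^2 + 0*(-2.0847) + 7 = 20.0379
Step 2: Evaluate g(x).
g(-2.0847) = 6*-2.0847 - 9 = -21.5082
Step 3: Compute Lagrangian.
L = 20.0379 + 15*-21.5082 = -302.5851


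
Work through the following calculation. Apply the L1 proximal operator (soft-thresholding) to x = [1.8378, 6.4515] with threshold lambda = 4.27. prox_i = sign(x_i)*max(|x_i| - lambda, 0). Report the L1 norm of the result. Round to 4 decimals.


Soft-thresholding with lambda = 4.27:
prox(1.8378) = sign(1.8378)*max(|1.8378| - 4.27, 0) = 0.0
prox(6.4515) = sign(6.4515)*max(|6.4515| - 4.27, 0) = 2.1815
prox(x) = [0.0, 2.1815]
||prox(x)||_1 = 0.0 + 2.1815 = 2.1815


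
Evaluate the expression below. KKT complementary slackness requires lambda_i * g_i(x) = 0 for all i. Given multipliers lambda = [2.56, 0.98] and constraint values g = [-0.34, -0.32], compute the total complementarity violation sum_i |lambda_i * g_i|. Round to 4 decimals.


KKT complementary slackness check:
lambda_1 * g_1 = 2.56 * -0.34 = -0.8704
lambda_2 * g_2 = 0.98 * -0.32 = -0.3136
Total violation = 0.8704 + 0.3136 = 1.184


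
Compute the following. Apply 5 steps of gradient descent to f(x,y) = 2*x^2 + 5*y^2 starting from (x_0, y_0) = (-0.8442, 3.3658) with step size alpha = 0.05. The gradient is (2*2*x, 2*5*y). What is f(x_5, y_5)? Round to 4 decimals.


Gradient descent on f(x,y) = 2*x^2 + 5*y^2.
Starting point: (-0.8442, 3.3658), alpha = 0.05
Step 1: grad_x = 2*2*-0.8442 = -3.3768, grad_y = 2*5*3.3658 = 33.658
  x_1 = -0.8442 - 0.05*-3.3768 = -0.6754
  y_1 = 3.3658 - 0.05*33.658 = 1.6829
Step 2: grad_x = 2*2*-0.6754 = -2.7014, grad_y = 2*5*1.6829 = 16.829
  x_2 = -0.6754 - 0.05*-2.7014 = -0.5403
  y_2 = 1.6829 - 0.05*16.829 = 0.8415
Step 3: grad_x = 2*2*-0.5403 = -2.1612, grad_y = 2*5*0.8415 = 8.4145
  x_3 = -0.5403 - 0.05*-2.1612 = -0.4322
  y_3 = 0.8415 - 0.05*8.4145 = 0.4207
Step 4: grad_x = 2*2*-0.4322 = -1.7289, grad_y = 2*5*0.4207 = 4.2073
  x_4 = -0.4322 - 0.05*-1.7289 = -0.3458
  y_4 = 0.4207 - 0.05*4.2073 = 0.2104
Step 5: grad_x = 2*2*-0.3458 = -1.3831, grad_y = 2*5*0.2104 = 2.1036
  x_5 = -0.3458 - 0.05*-1.3831 = -0.2766
  y_5 = 0.2104 - 0.05*2.1036 = 0.1052
f(-0.2766, 0.1052) = 2*(-0.2766)^2 + 5*0.1052^2 = 0.2084


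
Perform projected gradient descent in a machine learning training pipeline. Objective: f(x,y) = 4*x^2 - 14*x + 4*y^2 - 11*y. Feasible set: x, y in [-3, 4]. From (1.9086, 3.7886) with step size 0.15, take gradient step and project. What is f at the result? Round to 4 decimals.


Step 1: Compute gradient at (1.9086, 3.7886).
grad_x = 2*4*1.9086 - 14 = 1.2688
grad_y = 2*4*3.7886 - 11 = 19.3088
Step 2: Gradient step.
x_raw = 1.9086 - 0.15*1.2688 = 1.7183
y_raw = 3.7886 - 0.15*19.3088 = 0.8923
Step 3: Project onto [-3, 4].
x_proj = clip(1.7183) = 1.7183
y_proj = clip(0.8923) = 0.8923
Step 4: Evaluate f.
f(1.7183, 0.8923) = -18.8764


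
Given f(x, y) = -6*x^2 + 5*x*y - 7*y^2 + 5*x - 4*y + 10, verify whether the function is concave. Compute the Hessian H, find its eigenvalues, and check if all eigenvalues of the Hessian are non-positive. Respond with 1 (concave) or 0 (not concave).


The Hessian of f(x,y) = -6*x^2 + 5*x*y - 7*y^2 + 5*x - 4*y + 10 is:
H = [[-12, 5], [5, -14]]
Trace = -12 - 14 = -26
Determinant = -12*-14 - (5)^2 = 143
Discriminant = (-26)^2 - 4*143 = 104.0
Eigenvalues: lambda_1 = -18.099, lambda_2 = -7.901
The function is concave.

1


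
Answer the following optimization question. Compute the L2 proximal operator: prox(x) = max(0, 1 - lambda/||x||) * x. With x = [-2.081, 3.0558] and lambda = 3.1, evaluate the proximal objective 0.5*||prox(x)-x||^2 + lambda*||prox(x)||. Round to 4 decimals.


Step 1: Compute ||x||.
||x|| = 3.6971
Step 2: Compute scaling factor.
scale = max(0, 1 - 3.1/3.6971) = 0.1615
Step 3: prox(x) = [-0.3361, 0.4935]
||prox(x)|| = 0.5971
Step 4: Proximal objective.
0.5*||prox-x||^2 = 4.805
lambda*||prox|| = 1.851
Total = 6.656


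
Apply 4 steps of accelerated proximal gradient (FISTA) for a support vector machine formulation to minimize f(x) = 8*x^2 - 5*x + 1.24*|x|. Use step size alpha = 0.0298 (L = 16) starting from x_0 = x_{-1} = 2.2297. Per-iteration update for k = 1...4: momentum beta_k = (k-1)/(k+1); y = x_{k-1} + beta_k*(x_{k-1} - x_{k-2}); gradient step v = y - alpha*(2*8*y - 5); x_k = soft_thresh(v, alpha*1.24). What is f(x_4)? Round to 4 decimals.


FISTA on f(x) = 8*x^2 - 5*x + 1.24*|x|
L = 16, alpha = 0.0298
Iteration 1: beta = 0.0, y = 2.2297 + 0.0*(2.2297 - 2.2297) = 2.2297
  grad(y) = 30.6752, v = y - alpha*grad = 1.3156
  prox(v) = soft_thresh(1.3156, 0.037) = 1.2786
Iteration 2: beta = 0.3333, y = 1.2786 + 0.3333*(1.2786 - 2.2297) = 0.9616
  grad(y) = 10.3856, v = y - alpha*grad = 0.6521
  prox(v) = soft_thresh(0.6521, 0.037) = 0.6152
Iteration 3: beta = 0.5, y = 0.6152 + 0.5*(0.6152 - 1.2786) = 0.2834
  grad(y) = -0.4652, v = y - alpha*grad = 0.2973
  prox(v) = soft_thresh(0.2973, 0.037) = 0.2603
Iteration 4: beta = 0.6, y = 0.2603 + 0.6*(0.2603 - 0.6152) = 0.0474
  grad(y) = -4.2409, v = y - alpha*grad = 0.1738
  prox(v) = soft_thresh(0.1738, 0.037) = 0.1369
f(x_4) = 8*0.1369^2 - 5*0.1369 + 1.24*|0.1369| = -0.3648


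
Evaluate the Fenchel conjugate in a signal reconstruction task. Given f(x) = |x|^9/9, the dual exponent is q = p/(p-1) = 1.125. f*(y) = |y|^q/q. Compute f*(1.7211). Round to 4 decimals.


The conjugate exponent q satisfies 1/p + 1/q = 1.
p = 9, so q = 9/(9 - 1) = 1.125
|y|^q = 1.7211^1.125 = 1.842
f*(1.7211) = 1.842 / 1.125 = 1.6373


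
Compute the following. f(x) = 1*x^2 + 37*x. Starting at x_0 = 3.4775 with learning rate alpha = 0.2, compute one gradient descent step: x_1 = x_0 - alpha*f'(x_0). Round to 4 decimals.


We compute the gradient at x_0 and apply the update.
f'(x) = 2*x + 37
f'(3.4775) = 2*3.4775 + 37 = 43.955
x_1 = 3.4775 - 0.2*43.955 = -5.3135


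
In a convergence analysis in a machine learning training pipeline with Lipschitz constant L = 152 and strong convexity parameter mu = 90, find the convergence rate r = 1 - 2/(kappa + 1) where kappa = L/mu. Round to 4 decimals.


Step 1: Compute the condition number.
kappa = L/mu = 152/90 = 1.6889
Step 2: Compute the convergence rate.
r = 1 - 2/(kappa + 1) = 1 - 2*mu/(L + mu) = (L - mu)/(L + mu) = 62/242 = 0.2562


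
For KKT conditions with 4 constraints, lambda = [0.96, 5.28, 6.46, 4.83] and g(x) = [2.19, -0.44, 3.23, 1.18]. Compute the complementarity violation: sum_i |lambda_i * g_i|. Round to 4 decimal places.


KKT complementary slackness check:
lambda_1 * g_1 = 0.96 * 2.19 = 2.1024
lambda_2 * g_2 = 5.28 * -0.44 = -2.3232
lambda_3 * g_3 = 6.46 * 3.23 = 20.8658
lambda_4 * g_4 = 4.83 * 1.18 = 5.6994
Total violation = 2.1024 + 2.3232 + 20.8658 + 5.6994 = 30.9908


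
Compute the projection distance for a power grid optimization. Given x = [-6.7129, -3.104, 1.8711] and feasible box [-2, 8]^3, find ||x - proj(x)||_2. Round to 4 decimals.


Project each component onto [-2, 8].
clip(-6.7129) = -2.0, clip(-3.104) = -2.0, clip(1.8711) = 1.8711
Projection = [-2.0, -2.0, 1.8711]
Squared diffs: [22.2114, 1.2188, 0.0]
Distance = sqrt(23.4302) = 4.8405


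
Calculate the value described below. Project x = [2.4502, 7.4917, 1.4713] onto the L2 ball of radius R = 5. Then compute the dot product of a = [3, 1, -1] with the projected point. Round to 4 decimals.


Step 1: Compute ||x|| (intermediates to 6 decimals).
||x|| = sqrt(2.4502^2 + 7.4917^2 + 1.4713^2) = 8.01834
Step 2: Project.
Since ||x|| > R, scale = R/||x|| = 5/8.01834 = 0.62357, proj(x) = scale * x
proj(x) = [1.527871, 4.671599, 0.917459]
Step 3: Dot product.
a^T * proj(x) = 3*1.527871 + 1*4.671599 - 1*0.917459 = 8.3378


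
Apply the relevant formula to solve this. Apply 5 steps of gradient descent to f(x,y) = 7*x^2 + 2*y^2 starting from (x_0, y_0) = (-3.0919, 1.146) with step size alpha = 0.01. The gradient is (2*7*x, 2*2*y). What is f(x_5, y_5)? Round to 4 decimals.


Gradient descent on f(x,y) = 7*x^2 + 2*y^2.
Starting point: (-3.0919, 1.146), alpha = 0.01
Step 1: grad_x = 2*7*-3.0919 = -43.2866, grad_y = 2*2*1.146 = 4.584
  x_1 = -3.0919 - 0.01*-43.2866 = -2.659
  y_1 = 1.146 - 0.01*4.584 = 1.1002
Step 2: grad_x = 2*7*-2.659 = -37.2265, grad_y = 2*2*1.1002 = 4.4006
  x_2 = -2.659 - 0.01*-37.2265 = -2.2868
  y_2 = 1.1002 - 0.01*4.4006 = 1.0562
Step 3: grad_x = 2*7*-2.2868 = -32.0148, grad_y = 2*2*1.0562 = 4.2246
  x_3 = -2.2868 - 0.01*-32.0148 = -1.9666
  y_3 = 1.0562 - 0.01*4.2246 = 1.0139
Step 4: grad_x = 2*7*-1.9666 = -27.5327, grad_y = 2*2*1.0139 = 4.0556
  x_4 = -1.9666 - 0.01*-27.5327 = -1.6913
  y_4 = 1.0139 - 0.01*4.0556 = 0.9734
Step 5: grad_x = 2*7*-1.6913 = -23.6781, grad_y = 2*2*0.9734 = 3.8934
  x_5 = -1.6913 - 0.01*-23.6781 = -1.4545
  y_5 = 0.9734 - 0.01*3.8934 = 0.9344
f(-1.4545, 0.9344) = 7*(-1.4545)^2 + 2*0.9344^2 = 16.5555


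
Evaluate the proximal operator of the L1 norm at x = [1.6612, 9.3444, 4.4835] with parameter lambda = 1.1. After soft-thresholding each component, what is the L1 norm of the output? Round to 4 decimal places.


Soft-thresholding with lambda = 1.1:
prox(1.6612) = sign(1.6612)*max(|1.6612| - 1.1, 0) = 0.5612
prox(9.3444) = sign(9.3444)*max(|9.3444| - 1.1, 0) = 8.2444
prox(4.4835) = sign(4.4835)*max(|4.4835| - 1.1, 0) = 3.3835
prox(x) = [0.5612, 8.2444, 3.3835]
||prox(x)||_1 = 0.5612 + 8.2444 + 3.3835 = 12.1891


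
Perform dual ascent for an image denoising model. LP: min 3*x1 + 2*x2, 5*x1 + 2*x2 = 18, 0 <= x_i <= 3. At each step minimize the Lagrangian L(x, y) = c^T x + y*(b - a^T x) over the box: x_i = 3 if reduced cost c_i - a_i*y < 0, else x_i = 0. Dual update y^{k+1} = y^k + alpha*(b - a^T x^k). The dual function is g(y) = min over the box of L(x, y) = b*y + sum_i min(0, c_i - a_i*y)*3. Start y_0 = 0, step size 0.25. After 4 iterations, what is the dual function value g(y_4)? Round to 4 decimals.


Dual ascent for LP: min 3*x1 + 2*x2, 5*x1 + 2*x2 = 18, 0 <= x_i <= 3
Step 1: y^k = 0.0, reduced costs: (3.0, 2.0)
  x^k = (0.0, 0.0), subgradient = b - a^T x = 18.0
  y^{k+1} = 0.0 + 0.25*18.0 = 4.5
Step 2: y^k = 4.5, reduced costs: (-19.5, -7.0)
  x^k = (3.0, 3.0), subgradient = b - a^T x = -3.0
  y^{k+1} = 4.5 + 0.25*-3.0 = 3.75
Step 3: y^k = 3.75, reduced costs: (-15.75, -5.5)
  x^k = (3.0, 3.0), subgradient = b - a^T x = -3.0
  y^{k+1} = 3.75 + 0.25*-3.0 = 3.0
Step 4: y^k = 3.0, reduced costs: (-12.0, -4.0)
  x^k = (3.0, 3.0), subgradient = b - a^T x = -3.0
  y^{k+1} = 3.0 + 0.25*-3.0 = 2.25
Dual objective at y_4 = 2.25: reduced costs (-8.25, -2.5), box minimizer x = (3.0, 3.0)
g(y_4) = b*y + (c1 - a1*y)*x1 + (c2 - a2*y)*x2 = 18*2.25 + (-8.25)*3.0 + (-2.5)*3.0 = 40.5 - 24.75 - 7.5 = 8.25


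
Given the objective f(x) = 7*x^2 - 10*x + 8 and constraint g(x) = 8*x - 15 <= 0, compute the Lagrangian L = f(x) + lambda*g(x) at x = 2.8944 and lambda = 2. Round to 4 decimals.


Step 1: Evaluate f(x).
f(2.8944) = 7*2.8944^2 - 10*2.8944 + 8 = 37.6989
Step 2: Evaluate g(x).
g(2.8944) = 8*2.8944 - 15 = 8.1552
Step 3: Compute Lagrangian.
L = 37.6989 + 2*8.1552 = 54.0093


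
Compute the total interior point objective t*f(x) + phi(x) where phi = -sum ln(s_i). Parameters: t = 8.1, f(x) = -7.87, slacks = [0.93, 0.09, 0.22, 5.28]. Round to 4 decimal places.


Step 1: Compute log-barrier.
ln values: [-0.0726, -2.4079, -1.5141, 1.6639]
phi = -(-0.0726 - 2.4079 - 1.5141 + 1.6639) = 2.3307
Step 2: Compute augmented objective.
t*f(x) = 8.1*-7.87 = -63.747
Total = -63.747 + 2.3307 = -61.4163


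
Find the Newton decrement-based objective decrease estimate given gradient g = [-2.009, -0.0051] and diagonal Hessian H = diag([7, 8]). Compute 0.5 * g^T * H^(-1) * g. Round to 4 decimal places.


Step 1: H is diagonal, so H^(-1) * g = [-0.287, -0.0006].
Step 2: g^T H^(-1) g = sum_i g_i^2 / H_ii
  = (-2.009)^2/7 + (-0.0051)^2/8
  = 0.5766 + 0.0 = 0.5766
Step 3: Objective decrease = 0.5 * g^T H^(-1) g = 0.2883


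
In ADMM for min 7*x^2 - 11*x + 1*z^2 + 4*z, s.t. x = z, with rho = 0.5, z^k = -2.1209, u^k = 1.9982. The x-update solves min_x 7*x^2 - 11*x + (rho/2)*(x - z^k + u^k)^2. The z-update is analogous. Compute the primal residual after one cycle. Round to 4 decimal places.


ADMM iteration with rho = 0.5, z^k = -2.1209, u^k = 1.9982
Step 1: x-update.
Minimize 7*x^2 - 11*x + (0.5/2)*(x + 2.1209 + 1.9982)^2
FOC: (2*7 + 0.5)*x = 11 + 0.5*(-2.1209 - 1.9982)
x^{k+1} = 0.6166
Step 2: z-update.
Minimize 1*z^2 + 4*z + (0.5/2)*(0.6166 - z + 1.9982)^2
FOC: (2*1 + 0.5)*z = -4 + 0.5*(0.6166 + 1.9982)
z^{k+1} = -1.077
Step 3: u-update.
u^{k+1} = 1.9982 + 0.6166 + 1.077 = 3.6918
Step 4: Primal residual = |0.6166 + 1.077| = 1.6936


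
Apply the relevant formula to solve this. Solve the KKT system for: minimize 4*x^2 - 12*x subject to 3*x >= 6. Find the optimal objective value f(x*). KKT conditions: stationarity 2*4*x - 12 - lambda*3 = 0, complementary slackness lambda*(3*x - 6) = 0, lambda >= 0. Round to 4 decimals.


Step 1: Try lambda = 0 (constraint inactive).
x_unc = 12/(2*4) = 1.5
Check: 3*1.5 = 4.5 < 6 -- violated!
Step 2: Constraint must be active: 3*x = 6
x* = 6/3 = 2.0
lambda = (2*4*2.0 - 12)/3 = 1.3333
Step 3: Compute optimal value.
f(x*) = 4*2.0^2 - 12*2.0 = -8.0


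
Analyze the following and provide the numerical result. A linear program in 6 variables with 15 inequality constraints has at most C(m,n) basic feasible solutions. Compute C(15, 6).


Each vertex corresponds to some choice of n active constraints out of m, so the number of vertices is at most C(m, n) = m! / (n!(m-n)!).
m = 15, n = 6
Numerator: 15 * 14 * 13 * 12 * 11 * 10
Denominator: 6! = 720
C(15, 6) = 5005


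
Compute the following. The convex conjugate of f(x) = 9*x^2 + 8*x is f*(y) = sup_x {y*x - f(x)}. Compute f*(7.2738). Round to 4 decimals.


f*(y) = sup_x {y*x - a*x^2 - b*x} = sup_x {(y-b)*x - a*x^2}
FOC: (y - b) - 2a*x = 0 => x* = (y - b)/(2a)
x* = (7.2738 - 8)/(2*9) = -0.0403
f*(7.2738) = (y-b)^2/(4a) = (7.2738 - 8)^2/(4*9)
= 0.5274/36 = 0.0146


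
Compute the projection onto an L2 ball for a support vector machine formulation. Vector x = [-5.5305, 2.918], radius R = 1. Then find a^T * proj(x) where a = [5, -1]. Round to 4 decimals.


Step 1: Compute ||x|| (intermediates to 6 decimals).
||x|| = sqrt((-5.5305)^2 + 2.918^2) = 6.253092
Step 2: Project.
Since ||x|| > R, scale = R/||x|| = 1/6.253092 = 0.159921, proj(x) = scale * x
proj(x) = [-0.884443, 0.466649]
Step 3: Dot product.
a^T * proj(x) = 5*(-0.884443) - 1*0.466649 = -4.8889


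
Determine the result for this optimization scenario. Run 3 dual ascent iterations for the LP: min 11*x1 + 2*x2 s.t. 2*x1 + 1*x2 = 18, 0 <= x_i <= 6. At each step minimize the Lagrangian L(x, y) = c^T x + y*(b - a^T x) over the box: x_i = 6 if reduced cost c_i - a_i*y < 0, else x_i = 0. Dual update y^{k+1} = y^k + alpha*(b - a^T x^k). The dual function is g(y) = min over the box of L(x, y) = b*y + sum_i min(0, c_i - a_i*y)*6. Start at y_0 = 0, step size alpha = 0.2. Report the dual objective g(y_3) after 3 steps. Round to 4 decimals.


Dual ascent for LP: min 11*x1 + 2*x2, 2*x1 + 1*x2 = 18, 0 <= x_i <= 6
Step 1: y^k = 0.0, reduced costs: (11.0, 2.0)
  x^k = (0.0, 0.0), subgradient = b - a^T x = 18.0
  y^{k+1} = 0.0 + 0.2*18.0 = 3.6
Step 2: y^k = 3.6, reduced costs: (3.8, -1.6)
  x^k = (0.0, 6.0), subgradient = b - a^T x = 12.0
  y^{k+1} = 3.6 + 0.2*12.0 = 6.0
Step 3: y^k = 6.0, reduced costs: (-1.0, -4.0)
  x^k = (6.0, 6.0), subgradient = b - a^T x = 0.0
  y^{k+1} = 6.0 + 0.2*0.0 = 6.0
Dual objective at y_3 = 6.0: reduced costs (-1.0, -4.0), box minimizer x = (6.0, 6.0)
g(y_3) = b*y + (c1 - a1*y)*x1 + (c2 - a2*y)*x2 = 18*6.0 + (-1.0)*6.0 + (-4.0)*6.0 = 108.0 - 6.0 - 24.0 = 78.0


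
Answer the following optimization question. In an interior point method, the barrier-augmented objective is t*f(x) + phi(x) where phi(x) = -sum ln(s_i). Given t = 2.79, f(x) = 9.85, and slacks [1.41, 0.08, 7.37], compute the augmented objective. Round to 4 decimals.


Step 1: Compute log-barrier.
ln values: [0.3436, -2.5257, 1.9974]
phi = -(0.3436 - 2.5257 + 1.9974) = 0.1847
Step 2: Compute augmented objective.
t*f(x) = 2.79*9.85 = 27.4815
Total = 27.4815 + 0.1847 = 27.6662


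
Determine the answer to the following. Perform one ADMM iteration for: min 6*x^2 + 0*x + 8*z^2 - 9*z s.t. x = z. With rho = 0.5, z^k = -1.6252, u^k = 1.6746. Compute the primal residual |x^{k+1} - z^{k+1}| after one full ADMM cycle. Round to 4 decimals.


ADMM iteration with rho = 0.5, z^k = -1.6252, u^k = 1.6746
Step 1: x-update.
Minimize 6*x^2 + 0*x + (0.5/2)*(x + 1.6252 + 1.6746)^2
FOC: (2*6 + 0.5)*x = 0 + 0.5*(-1.6252 - 1.6746)
x^{k+1} = -0.132
Step 2: z-update.
Minimize 8*z^2 - 9*z + (0.5/2)*(-0.132 - z + 1.6746)^2
FOC: (2*8 + 0.5)*z = 9 + 0.5*(-0.132 + 1.6746)
z^{k+1} = 0.5922
Step 3: u-update.
u^{k+1} = 1.6746 - 0.132 - 0.5922 = 0.9504
Step 4: Primal residual = |-0.132 - 0.5922| = 0.7242


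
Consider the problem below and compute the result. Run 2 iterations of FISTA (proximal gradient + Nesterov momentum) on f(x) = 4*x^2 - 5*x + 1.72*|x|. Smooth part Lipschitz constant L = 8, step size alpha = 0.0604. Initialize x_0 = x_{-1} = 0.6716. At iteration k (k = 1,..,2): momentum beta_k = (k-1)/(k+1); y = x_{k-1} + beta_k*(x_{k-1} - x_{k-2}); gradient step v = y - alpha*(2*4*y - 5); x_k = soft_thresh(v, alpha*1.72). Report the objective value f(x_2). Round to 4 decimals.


FISTA on f(x) = 4*x^2 - 5*x + 1.72*|x|
L = 8, alpha = 0.0604
Iteration 1: beta = 0.0, y = 0.6716 + 0.0*(0.6716 - 0.6716) = 0.6716
  grad(y) = 0.3728, v = y - alpha*grad = 0.6491
  prox(v) = soft_thresh(0.6491, 0.1039) = 0.5452
Iteration 2: beta = 0.3333, y = 0.5452 + 0.3333*(0.5452 - 0.6716) = 0.5031
  grad(y) = -0.9755, v = y - alpha*grad = 0.562
  prox(v) = soft_thresh(0.562, 0.1039) = 0.4581
f(x_2) = 4*0.4581^2 - 5*0.4581 + 1.72*|0.4581| = -0.6631
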